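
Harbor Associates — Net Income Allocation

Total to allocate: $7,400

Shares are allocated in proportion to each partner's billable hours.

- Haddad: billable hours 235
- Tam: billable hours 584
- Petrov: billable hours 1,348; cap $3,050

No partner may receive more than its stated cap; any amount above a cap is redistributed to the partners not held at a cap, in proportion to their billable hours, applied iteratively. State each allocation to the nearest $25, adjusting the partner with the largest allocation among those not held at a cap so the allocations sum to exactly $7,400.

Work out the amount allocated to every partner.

Total billable hours = 2,167.
Proportional shares (ignoring caps): Haddad 802.49; Tam 1,994.28; Petrov 4,603.23.
Cap binds for Petrov ($3,050); residual $4,350 reallocated over remaining billable hours 819.
Redistributed shares: Haddad 1,248.17 → $1,250; Tam 3,101.83 → $3,100.

Haddad: $1,250 | Tam: $3,100 | Petrov: $3,050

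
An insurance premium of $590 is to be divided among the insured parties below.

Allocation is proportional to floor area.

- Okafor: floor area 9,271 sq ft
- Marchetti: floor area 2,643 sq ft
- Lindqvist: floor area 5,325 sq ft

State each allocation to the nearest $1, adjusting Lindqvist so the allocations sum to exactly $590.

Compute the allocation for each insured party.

Okafor: $317 · Marchetti: $90 · Lindqvist: $183

Total floor area = 17,239.
Pro-rata amounts: Okafor 9,271/17,239 × $590 = 317.30; Marchetti 2,643/17,239 × $590 = 90.46; Lindqvist 5,325/17,239 × $590 = 182.25.
Rounded to nearest $1: Okafor $317; Marchetti $90; Lindqvist $182. Sum = $589.
Difference $590 − $589 = +$1 applied to Lindqvist: Lindqvist becomes $183.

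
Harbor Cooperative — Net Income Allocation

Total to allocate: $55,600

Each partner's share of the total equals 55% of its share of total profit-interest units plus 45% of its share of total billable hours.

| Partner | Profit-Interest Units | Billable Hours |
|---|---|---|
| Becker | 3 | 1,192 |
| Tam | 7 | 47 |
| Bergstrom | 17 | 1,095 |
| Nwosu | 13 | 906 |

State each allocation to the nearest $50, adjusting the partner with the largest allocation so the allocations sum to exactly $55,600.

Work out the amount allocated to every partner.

Becker: $11,500 · Tam: $5,700 · Bergstrom: $21,450 · Nwosu: $16,950

Totals — profit-interest units 40, billable hours 3,240.
Combined weights (55% profit-interest units + 45% billable hours): Becker 0.2068; Tam 0.1028; Bergstrom 0.3858; Nwosu 0.3046.
Pro-rata amounts: Becker 11,498.39; Tam 5,714.44; Bergstrom 21,452.33; Nwosu 16,934.83.
Rounded to nearest $50: Becker $11,500; Tam $5,700; Bergstrom $21,450; Nwosu $16,950. Sum = $55,600.
Rounded total matches; no reconciliation needed.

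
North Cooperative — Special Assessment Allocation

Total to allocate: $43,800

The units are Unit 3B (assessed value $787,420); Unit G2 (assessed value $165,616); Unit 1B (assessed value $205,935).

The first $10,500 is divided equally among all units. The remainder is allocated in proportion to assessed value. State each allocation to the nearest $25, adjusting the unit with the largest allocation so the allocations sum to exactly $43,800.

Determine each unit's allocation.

Equal tier: $10,500 ÷ 3 = $3,500 apiece.
Remainder $33,300 by assessed value (total 1,158,971): Unit 3B 22,624.45 → $22,625; Unit G2 4,758.54 → $4,750; Unit 1B 5,917.00 → $5,925.
Totals: Unit 3B $3,500 + $22,625 = $26,125; Unit G2 $3,500 + $4,750 = $8,250; Unit 1B $3,500 + $5,925 = $9,425.

Unit 3B: $26,125; Unit G2: $8,250; Unit 1B: $9,425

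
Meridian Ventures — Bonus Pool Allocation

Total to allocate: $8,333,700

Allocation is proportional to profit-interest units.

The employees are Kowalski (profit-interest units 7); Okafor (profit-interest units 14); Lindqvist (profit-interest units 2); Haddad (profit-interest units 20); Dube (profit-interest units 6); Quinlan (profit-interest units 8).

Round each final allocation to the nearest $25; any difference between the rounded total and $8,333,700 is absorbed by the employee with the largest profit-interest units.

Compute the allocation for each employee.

Kowalski: $1,023,425 | Okafor: $2,046,875 | Lindqvist: $292,400 | Haddad: $2,924,125 | Dube: $877,225 | Quinlan: $1,169,650

Combined profit-interest units = 57.
Pro-rata amounts: Kowalski 7/57 × $8,333,700 = 1,023,436.84; Okafor 14/57 × $8,333,700 = 2,046,873.68; Lindqvist 2/57 × $8,333,700 = 292,410.53; Haddad 20/57 × $8,333,700 = 2,924,105.26; Dube 6/57 × $8,333,700 = 877,231.58; Quinlan 8/57 × $8,333,700 = 1,169,642.11.
At nearest $25: Kowalski $1,023,425; Okafor $2,046,875; Lindqvist $292,400; Haddad $2,924,100; Dube $877,225; Quinlan $1,169,650. Sum = $8,333,675.
Difference $8,333,700 − $8,333,675 = +$25 applied to largest profit-interest units (Haddad): Haddad becomes $2,924,125.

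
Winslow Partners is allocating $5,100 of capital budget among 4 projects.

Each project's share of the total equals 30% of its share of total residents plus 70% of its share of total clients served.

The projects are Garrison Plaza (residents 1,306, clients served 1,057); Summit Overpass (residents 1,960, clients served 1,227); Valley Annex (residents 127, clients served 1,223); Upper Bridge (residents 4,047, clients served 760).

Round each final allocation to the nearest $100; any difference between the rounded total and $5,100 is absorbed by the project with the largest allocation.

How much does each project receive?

Totals — residents 7,440, clients served 4,267.
Combined weights (30% residents + 70% clients served): Garrison Plaza 0.2261; Summit Overpass 0.2803; Valley Annex 0.2058; Upper Bridge 0.2879.
Unrounded shares: Garrison Plaza 1,152.92; Summit Overpass 1,429.64; Valley Annex 1,049.34; Upper Bridge 1,468.10.
After rounding ($100): Garrison Plaza $1,200; Summit Overpass $1,400; Valley Annex $1,000; Upper Bridge $1,500. Sum = $5,100.
Sum already equals the total — no adjustment.

Garrison Plaza: $1,200; Summit Overpass: $1,400; Valley Annex: $1,000; Upper Bridge: $1,500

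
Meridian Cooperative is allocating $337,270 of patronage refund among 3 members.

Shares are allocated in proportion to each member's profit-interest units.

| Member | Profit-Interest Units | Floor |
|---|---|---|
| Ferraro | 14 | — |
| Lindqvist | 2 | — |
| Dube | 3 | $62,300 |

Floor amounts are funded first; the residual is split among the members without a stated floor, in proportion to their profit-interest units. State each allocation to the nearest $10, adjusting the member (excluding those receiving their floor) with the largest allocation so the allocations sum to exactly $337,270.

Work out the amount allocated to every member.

Ferraro: $240,600; Lindqvist: $34,370; Dube: $62,300

Guaranteed amounts: Dube $62,300. Remaining pool $274,970.
Remaining pool split over remaining profit-interest units 16: Ferraro 240,598.75 → $240,600; Lindqvist 34,371.25 → $34,370.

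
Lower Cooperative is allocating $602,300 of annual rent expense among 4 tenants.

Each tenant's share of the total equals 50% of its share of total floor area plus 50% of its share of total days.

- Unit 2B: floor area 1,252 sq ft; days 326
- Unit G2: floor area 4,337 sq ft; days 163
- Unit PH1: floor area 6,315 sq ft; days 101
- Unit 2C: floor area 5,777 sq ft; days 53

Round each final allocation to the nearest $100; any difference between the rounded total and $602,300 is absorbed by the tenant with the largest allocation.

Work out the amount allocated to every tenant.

Unit 2B: $174,000 · Unit G2: $150,200 · Unit PH1: $154,900 · Unit 2C: $123,200

Totals — floor area 17,681, days 643.
Combined weights (50% floor area + 50% days): Unit 2B 0.2889; Unit G2 0.2494; Unit PH1 0.2571; Unit 2C 0.2046.
Proportional shares: Unit 2B 174,007.16; Unit G2 150,210.84; Unit PH1 154,863.15; Unit 2C 123,218.85.
After rounding ($100): Unit 2B $174,000; Unit G2 $150,200; Unit PH1 $154,900; Unit 2C $123,200. Sum = $602,300.
No rounding difference to absorb.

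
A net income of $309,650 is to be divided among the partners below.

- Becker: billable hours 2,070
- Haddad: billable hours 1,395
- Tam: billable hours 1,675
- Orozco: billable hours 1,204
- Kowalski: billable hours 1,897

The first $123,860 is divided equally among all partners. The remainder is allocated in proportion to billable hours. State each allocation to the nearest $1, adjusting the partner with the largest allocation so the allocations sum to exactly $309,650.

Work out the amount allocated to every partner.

Becker: $71,439; Haddad: $56,222; Tam: $62,534; Orozco: $51,916; Kowalski: $67,539

$123,860 shared equally gives $24,772 per partner.
Remainder $185,790 by billable hours (total 8,241): Becker 46,667.31 → $46,667; Haddad 31,449.71 → $31,450; Tam 37,762.20 → $37,762; Orozco 27,143.69 → $27,144; Kowalski 42,767.10 → $42,767.
Totals: Becker $24,772 + $46,667 = $71,439; Haddad $24,772 + $31,450 = $56,222; Tam $24,772 + $37,762 = $62,534; Orozco $24,772 + $27,144 = $51,916; Kowalski $24,772 + $42,767 = $67,539.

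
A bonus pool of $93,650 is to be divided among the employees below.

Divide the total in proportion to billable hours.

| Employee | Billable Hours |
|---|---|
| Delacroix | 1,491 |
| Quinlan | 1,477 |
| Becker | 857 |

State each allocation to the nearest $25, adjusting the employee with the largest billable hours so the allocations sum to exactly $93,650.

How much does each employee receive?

Delacroix: $36,525 · Quinlan: $36,150 · Becker: $20,975

Billable hours total: 1,491 + 1,477 + 857 = 3,825.
Proportional shares: Delacroix 36,505.14; Quinlan 36,162.37; Becker 20,982.50.
Rounded to nearest $25: Delacroix $36,500; Quinlan $36,150; Becker $20,975. Sum = $93,625.
Difference $93,650 − $93,625 = +$25 applied to largest billable hours (Delacroix): Delacroix becomes $36,525.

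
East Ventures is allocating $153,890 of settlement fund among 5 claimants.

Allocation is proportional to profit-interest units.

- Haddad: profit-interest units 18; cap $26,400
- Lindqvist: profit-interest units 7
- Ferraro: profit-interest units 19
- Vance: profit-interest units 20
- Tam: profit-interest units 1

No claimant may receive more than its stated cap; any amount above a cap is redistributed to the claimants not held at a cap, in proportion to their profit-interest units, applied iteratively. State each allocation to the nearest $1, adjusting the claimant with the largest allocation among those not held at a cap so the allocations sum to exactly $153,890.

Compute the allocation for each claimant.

Combined profit-interest units = 65.
Pro-rata shares before constraints: Haddad 42,615.69; Lindqvist 16,572.77; Ferraro 44,983.23; Vance 47,350.77; Tam 2,367.54.
Capped: Haddad ($26,400); residual $127,490 reallocated over remaining profit-interest units 47.
Redistributed shares: Lindqvist 18,987.87 → $18,988; Ferraro 51,538.51 → $51,539; Vance 54,251.06 → $54,251; Tam 2,712.55 → $2,713.
Rounding difference −$1 applied to Vance → $54,250.

Haddad: $26,400 | Lindqvist: $18,988 | Ferraro: $51,539 | Vance: $54,250 | Tam: $2,713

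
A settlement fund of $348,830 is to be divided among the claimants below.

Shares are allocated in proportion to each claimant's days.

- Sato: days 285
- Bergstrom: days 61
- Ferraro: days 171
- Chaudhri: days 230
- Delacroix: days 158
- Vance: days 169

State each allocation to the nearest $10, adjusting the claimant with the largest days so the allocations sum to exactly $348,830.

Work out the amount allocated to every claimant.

Sato: $92,570; Bergstrom: $19,810; Ferraro: $55,540; Chaudhri: $74,700; Delacroix: $51,320; Vance: $54,890

Total days = 285 + 61 + 171 + 230 + 158 + 169 = 1,074.
Unrounded shares: Sato 92,566.62; Bergstrom 19,812.50; Ferraro 55,539.97; Chaudhri 74,702.89; Delacroix 51,317.64; Vance 54,890.38.
At nearest $10: Sato $92,570; Bergstrom $19,810; Ferraro $55,540; Chaudhri $74,700; Delacroix $51,320; Vance $54,890. Sum = $348,830.
Sum already equals the total — no adjustment.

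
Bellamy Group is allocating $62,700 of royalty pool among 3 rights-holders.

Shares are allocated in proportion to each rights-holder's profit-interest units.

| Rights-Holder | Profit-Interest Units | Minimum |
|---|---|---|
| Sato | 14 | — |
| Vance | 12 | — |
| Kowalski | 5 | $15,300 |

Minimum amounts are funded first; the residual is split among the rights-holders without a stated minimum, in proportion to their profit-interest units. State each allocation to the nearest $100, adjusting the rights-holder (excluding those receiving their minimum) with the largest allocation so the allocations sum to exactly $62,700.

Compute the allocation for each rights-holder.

Fund the minimums — Kowalski $15,300. Remaining pool $47,400.
Remaining pool split over remaining profit-interest units 26: Sato 25,523.08 → $25,500; Vance 21,876.92 → $21,900.

Sato: $25,500 | Vance: $21,900 | Kowalski: $15,300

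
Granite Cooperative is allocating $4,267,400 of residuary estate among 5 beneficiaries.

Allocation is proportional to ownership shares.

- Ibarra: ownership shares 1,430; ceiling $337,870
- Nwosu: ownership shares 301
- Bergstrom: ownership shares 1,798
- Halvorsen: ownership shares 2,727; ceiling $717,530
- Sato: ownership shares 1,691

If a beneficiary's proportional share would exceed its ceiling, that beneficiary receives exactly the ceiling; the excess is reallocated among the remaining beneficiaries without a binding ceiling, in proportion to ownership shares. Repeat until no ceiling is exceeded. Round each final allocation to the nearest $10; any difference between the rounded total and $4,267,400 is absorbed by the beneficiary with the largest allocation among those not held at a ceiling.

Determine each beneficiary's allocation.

Sum of ownership shares: 7,947.
Unconstrained shares: Ibarra 767,884.99; Nwosu 161,631.74; Bergstrom 965,494.55; Halvorsen 1,464,351.30; Sato 908,037.42.
Cap binds for Ibarra ($337,870), Halvorsen ($717,530); residual $3,212,000 reallocated over remaining ownership shares 3,790.
Shares after redistribution: Nwosu 255,095.51 → $255,100; Bergstrom 1,523,793.14 → $1,523,790; Sato 1,433,111.35 → $1,433,110.

Ibarra: $337,870 | Nwosu: $255,100 | Bergstrom: $1,523,790 | Halvorsen: $717,530 | Sato: $1,433,110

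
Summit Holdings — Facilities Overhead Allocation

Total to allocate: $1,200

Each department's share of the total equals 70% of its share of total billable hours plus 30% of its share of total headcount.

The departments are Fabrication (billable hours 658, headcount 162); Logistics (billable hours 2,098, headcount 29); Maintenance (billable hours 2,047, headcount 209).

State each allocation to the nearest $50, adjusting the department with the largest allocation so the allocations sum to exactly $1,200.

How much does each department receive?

Billable hours total 4,803; headcount total 400.
Blended shares (70% billable hours + 30% headcount): Fabrication 0.2174; Logistics 0.3275; Maintenance 0.4551.
Raw shares: Fabrication 260.88; Logistics 393.02; Maintenance 546.10.
After rounding ($50): Fabrication $250; Logistics $400; Maintenance $550. Sum = $1,200.
Sum already equals the total — no adjustment.

Fabrication: $250; Logistics: $400; Maintenance: $550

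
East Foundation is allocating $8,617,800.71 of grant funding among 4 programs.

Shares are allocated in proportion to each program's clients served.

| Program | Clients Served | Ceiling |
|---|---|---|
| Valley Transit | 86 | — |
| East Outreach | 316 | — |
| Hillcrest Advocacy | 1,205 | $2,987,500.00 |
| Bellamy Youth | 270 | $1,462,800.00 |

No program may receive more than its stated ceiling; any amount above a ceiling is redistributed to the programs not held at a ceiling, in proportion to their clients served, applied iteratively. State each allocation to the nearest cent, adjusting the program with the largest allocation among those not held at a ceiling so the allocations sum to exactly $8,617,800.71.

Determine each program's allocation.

Combined clients served = 1,877.
Proportional shares (ignoring caps): Valley Transit 394,848.6207; East Outreach 1,450,839.1179; Hillcrest Advocacy 5,532,471.9529; Bellamy Youth 1,239,641.0185.
Cap binds for Hillcrest Advocacy ($2,987,500.00); residual $5,630,300.71 reallocated over remaining clients served 672.
Cap binds for Bellamy Youth ($1,462,800.00); residual $4,167,500.71 reallocated over remaining clients served 402.
Shares after redistribution: Valley Transit 891,554.8783 → $891,554.88; East Outreach 3,275,945.8317 → $3,275,945.83.

Valley Transit: $891,554.88; East Outreach: $3,275,945.83; Hillcrest Advocacy: $2,987,500.00; Bellamy Youth: $1,462,800.00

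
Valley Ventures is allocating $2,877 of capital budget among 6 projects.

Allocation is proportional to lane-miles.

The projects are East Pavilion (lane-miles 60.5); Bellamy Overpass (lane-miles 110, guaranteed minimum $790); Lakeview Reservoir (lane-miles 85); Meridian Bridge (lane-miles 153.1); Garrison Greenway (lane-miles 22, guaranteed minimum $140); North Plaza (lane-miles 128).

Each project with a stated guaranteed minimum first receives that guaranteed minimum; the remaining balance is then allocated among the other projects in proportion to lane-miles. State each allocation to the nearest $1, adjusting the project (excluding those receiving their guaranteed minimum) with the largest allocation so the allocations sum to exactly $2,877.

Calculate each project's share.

East Pavilion: $276 · Bellamy Overpass: $790 · Lakeview Reservoir: $388 · Meridian Bridge: $699 · Garrison Greenway: $140 · North Plaza: $584

Minimums first: Bellamy Overpass $790; Garrison Greenway $140. Residual $1,947.
Residual split over remaining lane-miles 426.6: East Pavilion 276.12 → $276; Lakeview Reservoir 387.94 → $388; Meridian Bridge 698.75 → $699; North Plaza 584.19 → $584.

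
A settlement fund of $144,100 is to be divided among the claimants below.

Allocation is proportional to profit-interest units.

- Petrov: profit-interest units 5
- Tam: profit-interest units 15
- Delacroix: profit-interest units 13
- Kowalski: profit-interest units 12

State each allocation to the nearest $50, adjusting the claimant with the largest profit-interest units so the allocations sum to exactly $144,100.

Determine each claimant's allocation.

Total profit-interest units = 45.
Raw shares: Petrov 5/45 × $144,100 = 16,011.11; Tam 15/45 × $144,100 = 48,033.33; Delacroix 13/45 × $144,100 = 41,628.89; Kowalski 12/45 × $144,100 = 38,426.67.
Rounded to nearest $50: Petrov $16,000; Tam $48,050; Delacroix $41,650; Kowalski $38,450. Sum = $144,150.
Difference $144,100 − $144,150 = −$50 applied to largest profit-interest units (Tam): Tam becomes $48,000.

Petrov: $16,000; Tam: $48,000; Delacroix: $41,650; Kowalski: $38,450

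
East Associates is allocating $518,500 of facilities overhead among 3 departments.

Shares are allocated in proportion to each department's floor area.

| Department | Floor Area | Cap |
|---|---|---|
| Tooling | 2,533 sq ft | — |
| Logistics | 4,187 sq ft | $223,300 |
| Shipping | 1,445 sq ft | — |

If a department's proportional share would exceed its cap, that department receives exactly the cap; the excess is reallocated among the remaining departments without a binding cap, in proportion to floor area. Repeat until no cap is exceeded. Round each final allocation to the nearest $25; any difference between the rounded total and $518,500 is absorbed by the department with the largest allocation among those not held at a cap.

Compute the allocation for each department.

Tooling: $187,975 | Logistics: $223,300 | Shipping: $107,225

Combined floor area = 8,165.
Proportional shares (ignoring caps): Tooling 160,852.48; Logistics 265,886.04; Shipping 91,761.48.
Held at cap: Logistics ($223,300); balance $295,200 reallocated over remaining floor area 3,978.
Remaining shares: Tooling 187,969.23 → $187,975; Shipping 107,230.77 → $107,225.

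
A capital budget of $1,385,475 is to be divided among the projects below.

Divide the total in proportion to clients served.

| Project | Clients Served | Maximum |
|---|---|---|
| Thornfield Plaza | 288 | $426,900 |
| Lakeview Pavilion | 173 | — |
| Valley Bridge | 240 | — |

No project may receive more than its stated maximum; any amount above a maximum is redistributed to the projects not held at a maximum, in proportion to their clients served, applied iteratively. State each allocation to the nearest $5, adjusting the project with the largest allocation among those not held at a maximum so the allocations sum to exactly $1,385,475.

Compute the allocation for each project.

Sum of clients served: 701.
Proportional shares (ignoring caps): Thornfield Plaza 569,210.84; Lakeview Pavilion 341,921.79; Valley Bridge 474,342.37.
Cap binds for Thornfield Plaza ($426,900); remaining pool $958,575 reallocated over remaining clients served 413.
Shares after redistribution: Lakeview Pavilion 401,533.84 → $401,535; Valley Bridge 557,041.16 → $557,040.

Thornfield Plaza: $426,900; Lakeview Pavilion: $401,535; Valley Bridge: $557,040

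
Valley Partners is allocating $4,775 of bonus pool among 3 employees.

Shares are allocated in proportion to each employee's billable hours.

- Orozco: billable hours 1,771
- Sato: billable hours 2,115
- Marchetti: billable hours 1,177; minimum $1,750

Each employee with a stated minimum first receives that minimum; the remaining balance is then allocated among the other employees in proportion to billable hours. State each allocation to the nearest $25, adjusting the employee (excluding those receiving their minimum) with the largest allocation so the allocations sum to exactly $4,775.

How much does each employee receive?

Orozco: $1,375 | Sato: $1,650 | Marchetti: $1,750

Fund the minimums — Marchetti $1,750. Residual $3,025.
Residual split over remaining billable hours 3,886: Orozco 1,378.61 → $1,375; Sato 1,646.39 → $1,650.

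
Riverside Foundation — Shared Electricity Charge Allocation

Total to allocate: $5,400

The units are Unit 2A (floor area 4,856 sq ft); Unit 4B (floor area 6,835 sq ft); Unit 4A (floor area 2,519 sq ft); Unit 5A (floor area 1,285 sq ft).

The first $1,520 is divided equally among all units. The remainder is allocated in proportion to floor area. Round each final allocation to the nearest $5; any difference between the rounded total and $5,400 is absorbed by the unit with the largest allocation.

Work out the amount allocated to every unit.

First tranche $1,520 split equally: $380 each.
Remainder $3,880 by floor area (total 15,495): Unit 2A 1,215.96 → $1,215; Unit 4B 1,711.51 → $1,710; Unit 4A 630.77 → $630; Unit 5A 321.77 → $320.
Rounding difference +$5 on remainder applied to Unit 4B.
Totals: Unit 2A $380 + $1,215 = $1,595; Unit 4B $380 + $1,715 = $2,095; Unit 4A $380 + $630 = $1,010; Unit 5A $380 + $320 = $700.

Unit 2A: $1,595; Unit 4B: $2,095; Unit 4A: $1,010; Unit 5A: $700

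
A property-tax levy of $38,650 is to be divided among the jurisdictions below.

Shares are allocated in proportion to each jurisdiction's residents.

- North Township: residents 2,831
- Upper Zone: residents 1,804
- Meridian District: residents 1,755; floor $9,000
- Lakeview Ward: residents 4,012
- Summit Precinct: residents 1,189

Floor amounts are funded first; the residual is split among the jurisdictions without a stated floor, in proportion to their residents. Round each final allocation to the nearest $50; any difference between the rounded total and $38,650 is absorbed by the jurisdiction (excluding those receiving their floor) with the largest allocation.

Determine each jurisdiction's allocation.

North Township: $8,550; Upper Zone: $5,450; Meridian District: $9,000; Lakeview Ward: $12,050; Summit Precinct: $3,600

Fund the minimums — Meridian District $9,000. Remaining pool $29,650.
Remaining pool split over remaining residents 9,836: North Township 8,533.87 → $8,550; Upper Zone 5,438.04 → $5,450; Lakeview Ward 12,093.92 → $12,100; Summit Precinct 3,584.17 → $3,600.
Rounding difference −$50 applied to Lakeview Ward → $12,050.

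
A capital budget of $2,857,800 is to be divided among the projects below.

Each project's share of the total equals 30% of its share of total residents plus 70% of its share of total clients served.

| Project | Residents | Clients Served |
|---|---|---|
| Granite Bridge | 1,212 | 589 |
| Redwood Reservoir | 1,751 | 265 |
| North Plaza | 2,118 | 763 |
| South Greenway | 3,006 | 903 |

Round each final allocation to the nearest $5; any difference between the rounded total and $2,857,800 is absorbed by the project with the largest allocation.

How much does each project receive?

Granite Bridge: $596,060; Redwood Reservoir: $395,995; North Plaza: $830,235; South Greenway: $1,035,510

Residents total 8,087; clients served total 2,520.
Blended shares (30% residents + 70% clients served): Granite Bridge 0.2086; Redwood Reservoir 0.1386; North Plaza 0.2905; South Greenway 0.3623.
Pro-rata amounts: Granite Bridge 596,057.52; Redwood Reservoir 395,997.38; North Plaza 830,233.74; South Greenway 1,035,511.36.
Rounded to nearest $5: Granite Bridge $596,060; Redwood Reservoir $395,995; North Plaza $830,235; South Greenway $1,035,510. Sum = $2,857,800.
No rounding difference to absorb.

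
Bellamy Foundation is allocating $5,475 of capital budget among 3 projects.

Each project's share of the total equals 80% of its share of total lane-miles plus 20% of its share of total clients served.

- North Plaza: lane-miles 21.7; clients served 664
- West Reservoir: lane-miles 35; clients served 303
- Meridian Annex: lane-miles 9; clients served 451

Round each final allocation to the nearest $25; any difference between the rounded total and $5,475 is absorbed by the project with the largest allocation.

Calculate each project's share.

North Plaza: $1,950; West Reservoir: $2,575; Meridian Annex: $950

Totals — lane-miles 65.7, clients served 1,418.
Blended shares (80% lane-miles + 20% clients served): North Plaza 0.3579; West Reservoir 0.4689; Meridian Annex 0.1732.
Unrounded shares: North Plaza 1,959.42; West Reservoir 2,567.31; Meridian Annex 948.27.
Rounded to nearest $25: North Plaza $1,950; West Reservoir $2,575; Meridian Annex $950. Sum = $5,475.
Rounded total matches; no reconciliation needed.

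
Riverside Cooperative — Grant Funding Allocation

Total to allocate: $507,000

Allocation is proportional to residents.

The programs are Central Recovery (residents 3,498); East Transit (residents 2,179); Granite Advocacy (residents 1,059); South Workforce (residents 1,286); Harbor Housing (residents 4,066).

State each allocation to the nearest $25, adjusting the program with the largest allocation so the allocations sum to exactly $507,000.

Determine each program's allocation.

Central Recovery: $146,725 · East Transit: $91,400 · Granite Advocacy: $44,425 · South Workforce: $53,950 · Harbor Housing: $170,500

Sum of residents: 12,088.
Proportional shares: Central Recovery 3,498/12,088 × $507,000 = 146,714.59; East Transit 2,179/12,088 × $507,000 = 91,392.54; Granite Advocacy 1,059/12,088 × $507,000 = 44,417.03; South Workforce 1,286/12,088 × $507,000 = 53,937.95; Harbor Housing 4,066/12,088 × $507,000 = 170,537.89.
Rounded to nearest $25: Central Recovery $146,725; East Transit $91,400; Granite Advocacy $44,425; South Workforce $53,950; Harbor Housing $170,550. Sum = $507,050.
Difference $507,000 − $507,050 = −$50 applied to largest allocation (Harbor Housing): Harbor Housing becomes $170,500.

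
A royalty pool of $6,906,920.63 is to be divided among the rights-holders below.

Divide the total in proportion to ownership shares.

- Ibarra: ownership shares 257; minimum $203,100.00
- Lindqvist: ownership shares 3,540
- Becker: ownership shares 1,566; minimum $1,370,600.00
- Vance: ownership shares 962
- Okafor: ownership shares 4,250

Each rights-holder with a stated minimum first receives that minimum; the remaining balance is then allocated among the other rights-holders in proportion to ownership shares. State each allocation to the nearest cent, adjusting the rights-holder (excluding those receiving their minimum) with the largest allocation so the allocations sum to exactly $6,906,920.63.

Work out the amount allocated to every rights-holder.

Ibarra: $203,100.00 | Lindqvist: $2,157,175.62 | Becker: $1,370,600.00 | Vance: $586,215.52 | Okafor: $2,589,829.49

Fund the minimums — Ibarra $203,100.00; Becker $1,370,600.00. Remaining pool $5,333,220.63.
Remaining pool split over remaining ownership shares 8,752: Lindqvist 2,157,175.6205 → $2,157,175.62; Vance 586,215.5217 → $586,215.52; Okafor 2,589,829.4878 → $2,589,829.49.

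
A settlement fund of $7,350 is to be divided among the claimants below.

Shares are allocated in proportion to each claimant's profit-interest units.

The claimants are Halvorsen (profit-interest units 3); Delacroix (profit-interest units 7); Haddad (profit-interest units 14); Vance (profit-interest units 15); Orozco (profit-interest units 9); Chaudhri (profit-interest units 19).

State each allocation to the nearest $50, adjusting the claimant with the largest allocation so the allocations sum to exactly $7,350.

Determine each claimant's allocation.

Halvorsen: $350 · Delacroix: $750 · Haddad: $1,550 · Vance: $1,650 · Orozco: $1,000 · Chaudhri: $2,050

Combined profit-interest units = 67.
Raw shares: Halvorsen 3/67 × $7,350 = 329.10; Delacroix 7/67 × $7,350 = 767.91; Haddad 14/67 × $7,350 = 1,535.82; Vance 15/67 × $7,350 = 1,645.52; Orozco 9/67 × $7,350 = 987.31; Chaudhri 19/67 × $7,350 = 2,084.33.
Rounded to nearest $50: Halvorsen $350; Delacroix $750; Haddad $1,550; Vance $1,650; Orozco $1,000; Chaudhri $2,100. Sum = $7,400.
Difference $7,350 − $7,400 = −$50 applied to largest allocation (Chaudhri): Chaudhri becomes $2,050.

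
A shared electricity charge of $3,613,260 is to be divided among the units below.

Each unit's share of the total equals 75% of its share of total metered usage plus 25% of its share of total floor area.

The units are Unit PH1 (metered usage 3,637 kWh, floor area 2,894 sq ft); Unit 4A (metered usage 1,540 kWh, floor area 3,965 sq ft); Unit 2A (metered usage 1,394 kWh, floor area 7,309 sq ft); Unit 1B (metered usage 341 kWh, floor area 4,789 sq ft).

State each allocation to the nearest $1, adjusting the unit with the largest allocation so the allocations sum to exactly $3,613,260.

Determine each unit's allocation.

Metered usage total 6,912; floor area total 18,957.
Composite weights (75% metered usage + 25% floor area): Unit PH1 0.4328; Unit 4A 0.2194; Unit 2A 0.2476; Unit 1B 0.1002.
Proportional shares: Unit PH1 1,563,837.28; Unit 4A 792,713.42; Unit 2A 894,816.17; Unit 1B 361,893.13.
At nearest $1: Unit PH1 $1,563,837; Unit 4A $792,713; Unit 2A $894,816; Unit 1B $361,893. Sum = $3,613,259.
Difference $3,613,260 − $3,613,259 = +$1 applied to largest allocation (Unit PH1): Unit PH1 becomes $1,563,838.

Unit PH1: $1,563,838 · Unit 4A: $792,713 · Unit 2A: $894,816 · Unit 1B: $361,893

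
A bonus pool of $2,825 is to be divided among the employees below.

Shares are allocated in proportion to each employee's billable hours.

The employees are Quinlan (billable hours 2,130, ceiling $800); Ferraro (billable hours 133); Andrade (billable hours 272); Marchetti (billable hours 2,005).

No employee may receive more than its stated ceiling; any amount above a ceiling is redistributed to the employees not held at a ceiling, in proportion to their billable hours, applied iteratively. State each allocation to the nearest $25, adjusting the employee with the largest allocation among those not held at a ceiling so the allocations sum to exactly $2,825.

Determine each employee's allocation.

Quinlan: $800; Ferraro: $100; Andrade: $225; Marchetti: $1,700

Combined billable hours = 4,540.
Unconstrained shares: Quinlan 1,325.39; Ferraro 82.76; Andrade 169.25; Marchetti 1,247.60.
Held at cap: Quinlan ($800); residual $2,025 reallocated over remaining billable hours 2,410.
Remaining shares: Ferraro 111.75 → $100; Andrade 228.55 → $225; Marchetti 1,684.70 → $1,675.
Rounding difference +$25 applied to Marchetti → $1,700.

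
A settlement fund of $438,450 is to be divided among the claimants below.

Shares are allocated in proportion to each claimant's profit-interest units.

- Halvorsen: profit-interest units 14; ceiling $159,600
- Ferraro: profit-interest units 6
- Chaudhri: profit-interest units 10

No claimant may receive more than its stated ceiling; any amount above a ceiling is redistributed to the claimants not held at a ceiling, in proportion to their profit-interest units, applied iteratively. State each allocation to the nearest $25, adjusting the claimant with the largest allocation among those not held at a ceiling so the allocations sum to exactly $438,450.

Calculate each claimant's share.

Profit-interest units total: 30.
Pro-rata shares before constraints: Halvorsen 204,610.00; Ferraro 87,690.00; Chaudhri 146,150.00.
Held at cap: Halvorsen ($159,600); balance $278,850 reallocated over remaining profit-interest units 16.
Redistributed shares: Ferraro 104,568.75 → $104,575; Chaudhri 174,281.25 → $174,275.

Halvorsen: $159,600; Ferraro: $104,575; Chaudhri: $174,275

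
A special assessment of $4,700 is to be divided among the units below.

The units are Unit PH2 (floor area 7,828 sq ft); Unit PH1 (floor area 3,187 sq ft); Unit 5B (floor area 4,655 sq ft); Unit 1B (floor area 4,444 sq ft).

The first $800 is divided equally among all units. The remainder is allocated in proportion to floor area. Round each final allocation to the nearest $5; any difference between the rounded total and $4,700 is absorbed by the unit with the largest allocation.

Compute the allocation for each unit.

First tranche $800 split equally: $200 each.
Remainder $3,900 by floor area (total 20,114): Unit PH2 1,517.81 → $1,520; Unit PH1 617.94 → $620; Unit 5B 902.58 → $905; Unit 1B 861.67 → $860.
Rounding difference −$5 on remainder applied to Unit PH2.
Totals: Unit PH2 $200 + $1,515 = $1,715; Unit PH1 $200 + $620 = $820; Unit 5B $200 + $905 = $1,105; Unit 1B $200 + $860 = $1,060.

Unit PH2: $1,715; Unit PH1: $820; Unit 5B: $1,105; Unit 1B: $1,060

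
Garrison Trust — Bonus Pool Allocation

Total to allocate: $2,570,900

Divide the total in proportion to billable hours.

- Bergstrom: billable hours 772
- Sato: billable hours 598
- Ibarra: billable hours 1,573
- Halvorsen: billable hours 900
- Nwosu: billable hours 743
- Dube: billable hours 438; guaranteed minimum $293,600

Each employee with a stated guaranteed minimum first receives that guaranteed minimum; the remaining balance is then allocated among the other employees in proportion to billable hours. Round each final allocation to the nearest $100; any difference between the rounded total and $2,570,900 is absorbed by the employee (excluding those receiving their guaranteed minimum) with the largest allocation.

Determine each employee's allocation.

Bergstrom: $383,400 · Sato: $297,000 · Ibarra: $781,000 · Halvorsen: $446,900 · Nwosu: $369,000 · Dube: $293,600

Fund the minimums — Dube $293,600. Residual $2,277,300.
Residual split over remaining billable hours 4,586: Bergstrom 383,357.09 → $383,400; Sato 296,952.77 → $297,000; Ibarra 781,114.89 → $781,100; Halvorsen 446,918.88 → $446,900; Nwosu 368,956.37 → $369,000.
Rounding difference −$100 applied to Ibarra → $781,000.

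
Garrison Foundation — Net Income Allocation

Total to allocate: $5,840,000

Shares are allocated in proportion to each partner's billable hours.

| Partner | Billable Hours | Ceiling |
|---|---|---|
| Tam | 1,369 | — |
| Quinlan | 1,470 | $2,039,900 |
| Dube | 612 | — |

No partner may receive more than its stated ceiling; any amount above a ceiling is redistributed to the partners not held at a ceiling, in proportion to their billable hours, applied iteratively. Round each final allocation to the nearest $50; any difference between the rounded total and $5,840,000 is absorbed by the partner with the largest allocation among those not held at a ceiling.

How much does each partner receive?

Total billable hours = 3,451.
Unconstrained shares: Tam 2,316,708.20; Quinlan 2,487,626.77; Dube 1,035,665.02.
Held at cap: Quinlan ($2,039,900); remaining pool $3,800,100 reallocated over remaining billable hours 1,981.
Remaining shares: Tam 2,626,116.56 → $2,626,100; Dube 1,173,983.44 → $1,174,000.

Tam: $2,626,100 · Quinlan: $2,039,900 · Dube: $1,174,000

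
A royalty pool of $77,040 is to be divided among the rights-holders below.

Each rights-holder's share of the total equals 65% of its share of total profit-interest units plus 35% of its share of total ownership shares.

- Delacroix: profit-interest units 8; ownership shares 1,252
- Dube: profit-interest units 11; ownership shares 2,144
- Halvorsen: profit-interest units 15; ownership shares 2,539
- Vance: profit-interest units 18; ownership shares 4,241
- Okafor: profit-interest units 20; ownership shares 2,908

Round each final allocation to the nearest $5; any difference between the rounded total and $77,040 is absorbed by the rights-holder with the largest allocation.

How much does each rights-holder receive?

Totals — profit-interest units 72, ownership shares 13,084.
Composite weights (65% profit-interest units + 35% ownership shares): Delacroix 0.1057; Dube 0.1567; Halvorsen 0.2033; Vance 0.2759; Okafor 0.2583.
Raw shares: Delacroix 8,144.17; Dube 12,068.94; Halvorsen 15,664.97; Vance 21,259.01; Okafor 19,902.92.
After rounding ($5): Delacroix $8,145; Dube $12,070; Halvorsen $15,665; Vance $21,260; Okafor $19,905. Sum = $77,045.
Difference $77,040 − $77,045 = −$5 applied to largest allocation (Vance): Vance becomes $21,255.

Delacroix: $8,145 · Dube: $12,070 · Halvorsen: $15,665 · Vance: $21,255 · Okafor: $19,905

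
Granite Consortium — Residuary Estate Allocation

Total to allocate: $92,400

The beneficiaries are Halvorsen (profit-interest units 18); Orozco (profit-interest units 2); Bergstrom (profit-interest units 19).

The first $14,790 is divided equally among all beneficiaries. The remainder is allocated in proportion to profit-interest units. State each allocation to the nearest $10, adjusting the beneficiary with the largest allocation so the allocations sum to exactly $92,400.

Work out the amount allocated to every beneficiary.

Halvorsen: $40,750 · Orozco: $8,910 · Bergstrom: $42,740

First tranche $14,790 split equally: $4,930 each.
Remainder $77,610 by profit-interest units (total 39): Halvorsen 35,820.00 → $35,820; Orozco 3,980.00 → $3,980; Bergstrom 37,810.00 → $37,810.
Totals: Halvorsen $4,930 + $35,820 = $40,750; Orozco $4,930 + $3,980 = $8,910; Bergstrom $4,930 + $37,810 = $42,740.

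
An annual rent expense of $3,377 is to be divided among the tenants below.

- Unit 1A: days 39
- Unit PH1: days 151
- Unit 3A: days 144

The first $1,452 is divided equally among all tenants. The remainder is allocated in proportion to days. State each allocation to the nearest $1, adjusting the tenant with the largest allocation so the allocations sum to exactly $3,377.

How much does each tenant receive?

Equal tier: $1,452 ÷ 3 = $484 apiece.
Remainder $1,925 by days (total 334): Unit 1A 224.78 → $225; Unit PH1 870.28 → $870; Unit 3A 829.94 → $830.
Totals: Unit 1A $484 + $225 = $709; Unit PH1 $484 + $870 = $1,354; Unit 3A $484 + $830 = $1,314.

Unit 1A: $709 · Unit PH1: $1,354 · Unit 3A: $1,314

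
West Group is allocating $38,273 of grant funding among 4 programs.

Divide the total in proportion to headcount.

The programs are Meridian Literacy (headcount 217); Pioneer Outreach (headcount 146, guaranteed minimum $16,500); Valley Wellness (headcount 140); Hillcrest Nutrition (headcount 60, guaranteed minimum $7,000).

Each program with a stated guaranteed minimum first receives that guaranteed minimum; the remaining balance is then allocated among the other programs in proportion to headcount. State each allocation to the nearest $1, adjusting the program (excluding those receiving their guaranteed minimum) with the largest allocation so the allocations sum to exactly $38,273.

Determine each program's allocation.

Guaranteed amounts: Pioneer Outreach $16,500; Hillcrest Nutrition $7,000. Balance $14,773.
Balance split over remaining headcount 357: Meridian Literacy 8,979.67 → $8,980; Valley Wellness 5,793.33 → $5,793.

Meridian Literacy: $8,980 · Pioneer Outreach: $16,500 · Valley Wellness: $5,793 · Hillcrest Nutrition: $7,000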